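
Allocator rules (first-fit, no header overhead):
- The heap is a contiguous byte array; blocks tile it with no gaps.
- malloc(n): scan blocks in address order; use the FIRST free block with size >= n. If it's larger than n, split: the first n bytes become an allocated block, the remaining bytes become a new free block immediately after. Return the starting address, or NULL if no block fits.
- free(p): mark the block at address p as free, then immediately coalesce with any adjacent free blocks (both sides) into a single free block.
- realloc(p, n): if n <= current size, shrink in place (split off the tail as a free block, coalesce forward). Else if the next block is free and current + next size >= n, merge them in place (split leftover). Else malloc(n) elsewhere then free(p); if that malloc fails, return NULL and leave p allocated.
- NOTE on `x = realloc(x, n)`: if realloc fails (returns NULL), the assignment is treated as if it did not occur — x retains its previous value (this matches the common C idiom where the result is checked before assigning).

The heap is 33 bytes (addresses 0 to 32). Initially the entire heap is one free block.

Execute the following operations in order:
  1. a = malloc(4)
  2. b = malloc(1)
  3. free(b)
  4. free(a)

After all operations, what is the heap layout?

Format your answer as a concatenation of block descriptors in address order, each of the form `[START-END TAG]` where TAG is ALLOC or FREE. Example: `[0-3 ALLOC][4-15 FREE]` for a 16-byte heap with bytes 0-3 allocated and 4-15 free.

Answer: [0-32 FREE]

Derivation:
Op 1: a = malloc(4) -> a = 0; heap: [0-3 ALLOC][4-32 FREE]
Op 2: b = malloc(1) -> b = 4; heap: [0-3 ALLOC][4-4 ALLOC][5-32 FREE]
Op 3: free(b) -> (freed b); heap: [0-3 ALLOC][4-32 FREE]
Op 4: free(a) -> (freed a); heap: [0-32 FREE]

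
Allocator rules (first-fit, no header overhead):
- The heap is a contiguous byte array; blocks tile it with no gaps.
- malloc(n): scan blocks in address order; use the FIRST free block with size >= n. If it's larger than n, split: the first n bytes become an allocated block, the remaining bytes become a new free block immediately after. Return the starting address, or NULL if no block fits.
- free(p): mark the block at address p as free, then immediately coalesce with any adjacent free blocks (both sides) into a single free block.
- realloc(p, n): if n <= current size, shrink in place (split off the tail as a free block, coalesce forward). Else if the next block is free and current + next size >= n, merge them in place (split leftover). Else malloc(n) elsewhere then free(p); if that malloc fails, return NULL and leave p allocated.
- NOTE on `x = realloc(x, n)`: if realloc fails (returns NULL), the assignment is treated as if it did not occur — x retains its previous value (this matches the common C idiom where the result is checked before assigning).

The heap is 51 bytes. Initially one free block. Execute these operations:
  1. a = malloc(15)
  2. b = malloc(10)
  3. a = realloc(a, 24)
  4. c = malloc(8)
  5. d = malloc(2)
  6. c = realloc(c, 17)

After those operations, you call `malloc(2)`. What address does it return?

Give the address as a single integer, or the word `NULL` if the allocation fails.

Answer: 10

Derivation:
Op 1: a = malloc(15) -> a = 0; heap: [0-14 ALLOC][15-50 FREE]
Op 2: b = malloc(10) -> b = 15; heap: [0-14 ALLOC][15-24 ALLOC][25-50 FREE]
Op 3: a = realloc(a, 24) -> a = 25; heap: [0-14 FREE][15-24 ALLOC][25-48 ALLOC][49-50 FREE]
Op 4: c = malloc(8) -> c = 0; heap: [0-7 ALLOC][8-14 FREE][15-24 ALLOC][25-48 ALLOC][49-50 FREE]
Op 5: d = malloc(2) -> d = 8; heap: [0-7 ALLOC][8-9 ALLOC][10-14 FREE][15-24 ALLOC][25-48 ALLOC][49-50 FREE]
Op 6: c = realloc(c, 17) -> NULL (c unchanged); heap: [0-7 ALLOC][8-9 ALLOC][10-14 FREE][15-24 ALLOC][25-48 ALLOC][49-50 FREE]
malloc(2): first-fit scan over [0-7 ALLOC][8-9 ALLOC][10-14 FREE][15-24 ALLOC][25-48 ALLOC][49-50 FREE] -> 10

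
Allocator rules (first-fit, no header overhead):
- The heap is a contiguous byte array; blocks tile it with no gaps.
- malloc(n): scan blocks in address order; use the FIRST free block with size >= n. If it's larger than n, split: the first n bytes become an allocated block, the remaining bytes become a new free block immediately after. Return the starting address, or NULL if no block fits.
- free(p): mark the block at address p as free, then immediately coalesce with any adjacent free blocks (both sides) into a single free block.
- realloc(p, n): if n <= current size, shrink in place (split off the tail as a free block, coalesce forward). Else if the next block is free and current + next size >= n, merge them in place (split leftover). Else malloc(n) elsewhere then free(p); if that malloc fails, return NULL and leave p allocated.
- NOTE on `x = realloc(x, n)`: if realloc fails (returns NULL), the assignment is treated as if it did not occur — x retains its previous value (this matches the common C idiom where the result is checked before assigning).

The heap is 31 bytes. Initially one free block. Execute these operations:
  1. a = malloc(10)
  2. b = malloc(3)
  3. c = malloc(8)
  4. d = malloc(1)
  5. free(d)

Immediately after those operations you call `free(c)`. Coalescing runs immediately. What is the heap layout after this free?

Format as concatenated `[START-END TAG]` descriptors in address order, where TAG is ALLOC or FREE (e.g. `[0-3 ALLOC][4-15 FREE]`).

Answer: [0-9 ALLOC][10-12 ALLOC][13-30 FREE]

Derivation:
Op 1: a = malloc(10) -> a = 0; heap: [0-9 ALLOC][10-30 FREE]
Op 2: b = malloc(3) -> b = 10; heap: [0-9 ALLOC][10-12 ALLOC][13-30 FREE]
Op 3: c = malloc(8) -> c = 13; heap: [0-9 ALLOC][10-12 ALLOC][13-20 ALLOC][21-30 FREE]
Op 4: d = malloc(1) -> d = 21; heap: [0-9 ALLOC][10-12 ALLOC][13-20 ALLOC][21-21 ALLOC][22-30 FREE]
Op 5: free(d) -> (freed d); heap: [0-9 ALLOC][10-12 ALLOC][13-20 ALLOC][21-30 FREE]
free(c): c = 13 -> block [13-20 ALLOC]; mark free, coalesce with adjacent free neighbors -> [0-9 ALLOC][10-12 ALLOC][13-30 FREE]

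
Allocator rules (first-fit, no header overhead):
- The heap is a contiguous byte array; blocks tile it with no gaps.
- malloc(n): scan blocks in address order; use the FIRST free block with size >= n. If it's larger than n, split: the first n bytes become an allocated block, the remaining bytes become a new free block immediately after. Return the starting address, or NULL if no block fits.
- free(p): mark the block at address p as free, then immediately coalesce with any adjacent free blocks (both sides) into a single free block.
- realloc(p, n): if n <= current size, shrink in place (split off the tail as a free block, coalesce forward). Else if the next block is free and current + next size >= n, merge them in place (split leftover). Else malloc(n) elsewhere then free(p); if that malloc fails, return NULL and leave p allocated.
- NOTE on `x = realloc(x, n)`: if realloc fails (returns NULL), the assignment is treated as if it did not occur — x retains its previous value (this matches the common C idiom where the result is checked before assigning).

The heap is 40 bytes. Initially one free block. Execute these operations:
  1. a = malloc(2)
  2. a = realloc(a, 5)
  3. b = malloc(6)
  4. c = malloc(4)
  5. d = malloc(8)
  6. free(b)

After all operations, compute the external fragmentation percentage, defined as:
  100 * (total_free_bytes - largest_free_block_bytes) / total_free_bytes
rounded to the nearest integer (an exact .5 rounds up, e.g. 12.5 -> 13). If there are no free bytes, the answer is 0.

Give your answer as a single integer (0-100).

Op 1: a = malloc(2) -> a = 0; heap: [0-1 ALLOC][2-39 FREE]
Op 2: a = realloc(a, 5) -> a = 0; heap: [0-4 ALLOC][5-39 FREE]
Op 3: b = malloc(6) -> b = 5; heap: [0-4 ALLOC][5-10 ALLOC][11-39 FREE]
Op 4: c = malloc(4) -> c = 11; heap: [0-4 ALLOC][5-10 ALLOC][11-14 ALLOC][15-39 FREE]
Op 5: d = malloc(8) -> d = 15; heap: [0-4 ALLOC][5-10 ALLOC][11-14 ALLOC][15-22 ALLOC][23-39 FREE]
Op 6: free(b) -> (freed b); heap: [0-4 ALLOC][5-10 FREE][11-14 ALLOC][15-22 ALLOC][23-39 FREE]
Free blocks: [6 17] total_free=23 largest=17 -> 100*(23-17)/23 = 600/23 ≈ 26.087 -> rounds to 26

Answer: 26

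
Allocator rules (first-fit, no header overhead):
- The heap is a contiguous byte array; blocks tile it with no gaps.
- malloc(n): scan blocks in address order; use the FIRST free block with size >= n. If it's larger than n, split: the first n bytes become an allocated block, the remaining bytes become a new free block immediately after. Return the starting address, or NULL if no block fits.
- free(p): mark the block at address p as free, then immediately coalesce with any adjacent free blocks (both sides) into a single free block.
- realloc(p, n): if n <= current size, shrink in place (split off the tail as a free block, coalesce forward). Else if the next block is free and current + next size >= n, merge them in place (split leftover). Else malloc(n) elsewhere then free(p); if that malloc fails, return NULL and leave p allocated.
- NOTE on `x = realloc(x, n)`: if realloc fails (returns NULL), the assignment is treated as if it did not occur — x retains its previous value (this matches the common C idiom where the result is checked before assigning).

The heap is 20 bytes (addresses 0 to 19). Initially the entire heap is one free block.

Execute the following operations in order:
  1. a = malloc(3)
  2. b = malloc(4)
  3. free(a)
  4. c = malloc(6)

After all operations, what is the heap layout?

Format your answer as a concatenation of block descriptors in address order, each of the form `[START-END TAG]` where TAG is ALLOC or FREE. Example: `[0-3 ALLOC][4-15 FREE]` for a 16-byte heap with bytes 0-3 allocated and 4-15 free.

Answer: [0-2 FREE][3-6 ALLOC][7-12 ALLOC][13-19 FREE]

Derivation:
Op 1: a = malloc(3) -> a = 0; heap: [0-2 ALLOC][3-19 FREE]
Op 2: b = malloc(4) -> b = 3; heap: [0-2 ALLOC][3-6 ALLOC][7-19 FREE]
Op 3: free(a) -> (freed a); heap: [0-2 FREE][3-6 ALLOC][7-19 FREE]
Op 4: c = malloc(6) -> c = 7; heap: [0-2 FREE][3-6 ALLOC][7-12 ALLOC][13-19 FREE]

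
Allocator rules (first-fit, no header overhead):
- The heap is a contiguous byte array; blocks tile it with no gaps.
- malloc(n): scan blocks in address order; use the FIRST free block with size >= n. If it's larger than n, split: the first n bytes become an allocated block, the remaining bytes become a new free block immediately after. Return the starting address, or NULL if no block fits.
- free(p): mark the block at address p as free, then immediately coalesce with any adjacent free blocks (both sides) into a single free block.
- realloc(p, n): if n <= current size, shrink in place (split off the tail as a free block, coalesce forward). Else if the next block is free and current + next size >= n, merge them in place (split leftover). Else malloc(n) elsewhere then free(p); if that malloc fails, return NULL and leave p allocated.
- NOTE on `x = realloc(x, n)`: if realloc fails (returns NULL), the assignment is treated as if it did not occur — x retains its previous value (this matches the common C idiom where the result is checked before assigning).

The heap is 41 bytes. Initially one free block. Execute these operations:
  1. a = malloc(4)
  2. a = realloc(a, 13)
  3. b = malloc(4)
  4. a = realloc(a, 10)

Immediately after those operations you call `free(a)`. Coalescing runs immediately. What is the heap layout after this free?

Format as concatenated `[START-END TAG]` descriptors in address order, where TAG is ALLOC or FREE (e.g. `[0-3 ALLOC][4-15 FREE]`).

Op 1: a = malloc(4) -> a = 0; heap: [0-3 ALLOC][4-40 FREE]
Op 2: a = realloc(a, 13) -> a = 0; heap: [0-12 ALLOC][13-40 FREE]
Op 3: b = malloc(4) -> b = 13; heap: [0-12 ALLOC][13-16 ALLOC][17-40 FREE]
Op 4: a = realloc(a, 10) -> a = 0; heap: [0-9 ALLOC][10-12 FREE][13-16 ALLOC][17-40 FREE]
free(a): a = 0 -> block [0-9 ALLOC]; mark free, coalesce with adjacent free neighbors -> [0-12 FREE][13-16 ALLOC][17-40 FREE]

Answer: [0-12 FREE][13-16 ALLOC][17-40 FREE]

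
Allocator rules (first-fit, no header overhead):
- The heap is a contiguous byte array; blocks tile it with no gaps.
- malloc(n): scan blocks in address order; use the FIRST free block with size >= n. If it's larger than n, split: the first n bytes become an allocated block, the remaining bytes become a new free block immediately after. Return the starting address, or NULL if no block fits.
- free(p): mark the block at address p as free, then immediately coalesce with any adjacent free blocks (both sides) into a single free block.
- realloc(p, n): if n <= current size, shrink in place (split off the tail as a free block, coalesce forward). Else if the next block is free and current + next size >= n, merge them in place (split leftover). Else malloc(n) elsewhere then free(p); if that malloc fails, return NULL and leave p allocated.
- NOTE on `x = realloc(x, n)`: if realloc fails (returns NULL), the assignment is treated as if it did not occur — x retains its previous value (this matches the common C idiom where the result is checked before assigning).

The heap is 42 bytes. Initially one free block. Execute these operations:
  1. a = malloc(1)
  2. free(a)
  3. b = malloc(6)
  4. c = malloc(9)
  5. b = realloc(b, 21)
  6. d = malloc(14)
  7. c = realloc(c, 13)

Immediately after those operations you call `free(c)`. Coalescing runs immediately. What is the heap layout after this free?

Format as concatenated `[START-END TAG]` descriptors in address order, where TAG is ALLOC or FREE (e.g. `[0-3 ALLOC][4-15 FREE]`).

Answer: [0-14 FREE][15-35 ALLOC][36-41 FREE]

Derivation:
Op 1: a = malloc(1) -> a = 0; heap: [0-0 ALLOC][1-41 FREE]
Op 2: free(a) -> (freed a); heap: [0-41 FREE]
Op 3: b = malloc(6) -> b = 0; heap: [0-5 ALLOC][6-41 FREE]
Op 4: c = malloc(9) -> c = 6; heap: [0-5 ALLOC][6-14 ALLOC][15-41 FREE]
Op 5: b = realloc(b, 21) -> b = 15; heap: [0-5 FREE][6-14 ALLOC][15-35 ALLOC][36-41 FREE]
Op 6: d = malloc(14) -> d = NULL; heap: [0-5 FREE][6-14 ALLOC][15-35 ALLOC][36-41 FREE]
Op 7: c = realloc(c, 13) -> NULL (c unchanged); heap: [0-5 FREE][6-14 ALLOC][15-35 ALLOC][36-41 FREE]
free(c): c = 6 -> block [6-14 ALLOC]; mark free, coalesce with adjacent free neighbors -> [0-14 FREE][15-35 ALLOC][36-41 FREE]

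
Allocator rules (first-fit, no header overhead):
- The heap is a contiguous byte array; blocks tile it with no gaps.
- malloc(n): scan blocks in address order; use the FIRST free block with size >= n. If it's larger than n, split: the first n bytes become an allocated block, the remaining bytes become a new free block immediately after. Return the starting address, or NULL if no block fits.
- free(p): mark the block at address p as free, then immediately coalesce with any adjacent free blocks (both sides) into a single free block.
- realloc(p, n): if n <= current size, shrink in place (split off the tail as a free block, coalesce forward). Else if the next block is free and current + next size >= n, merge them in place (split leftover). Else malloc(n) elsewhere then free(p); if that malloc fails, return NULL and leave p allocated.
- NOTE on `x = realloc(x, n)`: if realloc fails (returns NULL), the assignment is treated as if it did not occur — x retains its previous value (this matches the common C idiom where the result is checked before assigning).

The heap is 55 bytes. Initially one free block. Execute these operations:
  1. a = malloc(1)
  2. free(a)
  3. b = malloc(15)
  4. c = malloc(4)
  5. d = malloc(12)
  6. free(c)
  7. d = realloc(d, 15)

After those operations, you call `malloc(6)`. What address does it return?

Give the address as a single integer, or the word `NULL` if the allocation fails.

Op 1: a = malloc(1) -> a = 0; heap: [0-0 ALLOC][1-54 FREE]
Op 2: free(a) -> (freed a); heap: [0-54 FREE]
Op 3: b = malloc(15) -> b = 0; heap: [0-14 ALLOC][15-54 FREE]
Op 4: c = malloc(4) -> c = 15; heap: [0-14 ALLOC][15-18 ALLOC][19-54 FREE]
Op 5: d = malloc(12) -> d = 19; heap: [0-14 ALLOC][15-18 ALLOC][19-30 ALLOC][31-54 FREE]
Op 6: free(c) -> (freed c); heap: [0-14 ALLOC][15-18 FREE][19-30 ALLOC][31-54 FREE]
Op 7: d = realloc(d, 15) -> d = 19; heap: [0-14 ALLOC][15-18 FREE][19-33 ALLOC][34-54 FREE]
malloc(6): first-fit scan over [0-14 ALLOC][15-18 FREE][19-33 ALLOC][34-54 FREE] -> 34

Answer: 34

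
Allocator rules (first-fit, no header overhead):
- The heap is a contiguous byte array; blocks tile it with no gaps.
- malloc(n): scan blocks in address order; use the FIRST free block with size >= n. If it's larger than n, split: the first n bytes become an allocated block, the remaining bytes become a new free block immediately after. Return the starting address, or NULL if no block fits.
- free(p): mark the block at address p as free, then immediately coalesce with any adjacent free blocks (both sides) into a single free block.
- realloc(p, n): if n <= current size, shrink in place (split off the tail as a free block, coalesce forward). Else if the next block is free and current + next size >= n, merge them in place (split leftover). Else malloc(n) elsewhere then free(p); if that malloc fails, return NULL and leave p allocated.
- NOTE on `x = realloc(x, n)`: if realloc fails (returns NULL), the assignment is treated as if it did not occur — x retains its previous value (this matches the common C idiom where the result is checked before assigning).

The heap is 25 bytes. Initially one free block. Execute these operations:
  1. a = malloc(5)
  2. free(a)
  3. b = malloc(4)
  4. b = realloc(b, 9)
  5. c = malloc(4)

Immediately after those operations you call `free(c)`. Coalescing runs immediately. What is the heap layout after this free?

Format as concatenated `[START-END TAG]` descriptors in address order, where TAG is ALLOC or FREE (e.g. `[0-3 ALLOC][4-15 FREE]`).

Answer: [0-8 ALLOC][9-24 FREE]

Derivation:
Op 1: a = malloc(5) -> a = 0; heap: [0-4 ALLOC][5-24 FREE]
Op 2: free(a) -> (freed a); heap: [0-24 FREE]
Op 3: b = malloc(4) -> b = 0; heap: [0-3 ALLOC][4-24 FREE]
Op 4: b = realloc(b, 9) -> b = 0; heap: [0-8 ALLOC][9-24 FREE]
Op 5: c = malloc(4) -> c = 9; heap: [0-8 ALLOC][9-12 ALLOC][13-24 FREE]
free(c): c = 9 -> block [9-12 ALLOC]; mark free, coalesce with adjacent free neighbors -> [0-8 ALLOC][9-24 FREE]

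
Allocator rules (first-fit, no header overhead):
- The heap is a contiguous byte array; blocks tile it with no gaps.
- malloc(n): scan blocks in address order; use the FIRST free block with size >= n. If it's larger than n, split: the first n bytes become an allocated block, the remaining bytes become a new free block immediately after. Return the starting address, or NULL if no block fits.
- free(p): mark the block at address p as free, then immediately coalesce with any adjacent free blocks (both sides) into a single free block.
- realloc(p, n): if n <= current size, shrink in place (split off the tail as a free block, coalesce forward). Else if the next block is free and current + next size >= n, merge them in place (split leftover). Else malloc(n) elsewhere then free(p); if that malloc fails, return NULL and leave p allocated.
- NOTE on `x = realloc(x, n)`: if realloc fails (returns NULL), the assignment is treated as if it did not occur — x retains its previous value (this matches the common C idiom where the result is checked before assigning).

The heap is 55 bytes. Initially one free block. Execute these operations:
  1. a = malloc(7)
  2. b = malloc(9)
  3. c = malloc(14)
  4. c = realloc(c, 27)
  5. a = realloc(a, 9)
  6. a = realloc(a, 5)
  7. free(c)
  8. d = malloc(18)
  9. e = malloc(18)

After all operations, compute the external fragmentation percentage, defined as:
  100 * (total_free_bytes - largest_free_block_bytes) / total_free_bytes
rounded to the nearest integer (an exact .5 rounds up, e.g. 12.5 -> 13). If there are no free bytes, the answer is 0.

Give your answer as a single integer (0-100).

Answer: 61

Derivation:
Op 1: a = malloc(7) -> a = 0; heap: [0-6 ALLOC][7-54 FREE]
Op 2: b = malloc(9) -> b = 7; heap: [0-6 ALLOC][7-15 ALLOC][16-54 FREE]
Op 3: c = malloc(14) -> c = 16; heap: [0-6 ALLOC][7-15 ALLOC][16-29 ALLOC][30-54 FREE]
Op 4: c = realloc(c, 27) -> c = 16; heap: [0-6 ALLOC][7-15 ALLOC][16-42 ALLOC][43-54 FREE]
Op 5: a = realloc(a, 9) -> a = 43; heap: [0-6 FREE][7-15 ALLOC][16-42 ALLOC][43-51 ALLOC][52-54 FREE]
Op 6: a = realloc(a, 5) -> a = 43; heap: [0-6 FREE][7-15 ALLOC][16-42 ALLOC][43-47 ALLOC][48-54 FREE]
Op 7: free(c) -> (freed c); heap: [0-6 FREE][7-15 ALLOC][16-42 FREE][43-47 ALLOC][48-54 FREE]
Op 8: d = malloc(18) -> d = 16; heap: [0-6 FREE][7-15 ALLOC][16-33 ALLOC][34-42 FREE][43-47 ALLOC][48-54 FREE]
Op 9: e = malloc(18) -> e = NULL; heap: [0-6 FREE][7-15 ALLOC][16-33 ALLOC][34-42 FREE][43-47 ALLOC][48-54 FREE]
Free blocks: [7 9 7] total_free=23 largest=9 -> 100*(23-9)/23 = 1400/23 ≈ 60.870 -> rounds to 61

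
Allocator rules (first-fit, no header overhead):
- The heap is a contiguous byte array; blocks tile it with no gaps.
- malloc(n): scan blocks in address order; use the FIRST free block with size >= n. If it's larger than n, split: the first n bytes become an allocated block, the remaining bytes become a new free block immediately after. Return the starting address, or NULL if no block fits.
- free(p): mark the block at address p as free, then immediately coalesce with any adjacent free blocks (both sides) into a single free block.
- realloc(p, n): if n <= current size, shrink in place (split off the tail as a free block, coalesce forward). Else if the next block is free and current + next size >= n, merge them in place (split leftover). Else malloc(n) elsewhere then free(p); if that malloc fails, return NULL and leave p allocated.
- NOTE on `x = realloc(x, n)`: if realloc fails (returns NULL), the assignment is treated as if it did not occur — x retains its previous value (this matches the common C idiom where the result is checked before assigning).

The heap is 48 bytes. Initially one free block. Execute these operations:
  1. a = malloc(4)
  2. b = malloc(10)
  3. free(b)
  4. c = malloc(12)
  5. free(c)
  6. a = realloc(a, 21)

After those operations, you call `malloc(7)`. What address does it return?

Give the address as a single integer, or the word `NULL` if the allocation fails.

Op 1: a = malloc(4) -> a = 0; heap: [0-3 ALLOC][4-47 FREE]
Op 2: b = malloc(10) -> b = 4; heap: [0-3 ALLOC][4-13 ALLOC][14-47 FREE]
Op 3: free(b) -> (freed b); heap: [0-3 ALLOC][4-47 FREE]
Op 4: c = malloc(12) -> c = 4; heap: [0-3 ALLOC][4-15 ALLOC][16-47 FREE]
Op 5: free(c) -> (freed c); heap: [0-3 ALLOC][4-47 FREE]
Op 6: a = realloc(a, 21) -> a = 0; heap: [0-20 ALLOC][21-47 FREE]
malloc(7): first-fit scan over [0-20 ALLOC][21-47 FREE] -> 21

Answer: 21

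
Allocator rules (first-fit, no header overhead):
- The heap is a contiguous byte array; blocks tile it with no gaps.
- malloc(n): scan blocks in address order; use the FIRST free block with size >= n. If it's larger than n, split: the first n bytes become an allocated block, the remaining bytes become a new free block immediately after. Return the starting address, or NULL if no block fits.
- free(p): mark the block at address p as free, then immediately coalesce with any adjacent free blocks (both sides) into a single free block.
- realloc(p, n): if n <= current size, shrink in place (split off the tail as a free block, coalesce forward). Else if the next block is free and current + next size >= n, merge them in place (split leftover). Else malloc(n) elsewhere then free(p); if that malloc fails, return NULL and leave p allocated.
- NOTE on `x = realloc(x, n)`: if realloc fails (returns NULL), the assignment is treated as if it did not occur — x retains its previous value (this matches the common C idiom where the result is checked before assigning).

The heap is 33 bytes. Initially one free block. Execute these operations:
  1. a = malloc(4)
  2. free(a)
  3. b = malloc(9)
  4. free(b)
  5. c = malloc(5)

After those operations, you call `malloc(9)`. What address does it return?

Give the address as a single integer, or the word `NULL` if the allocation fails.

Answer: 5

Derivation:
Op 1: a = malloc(4) -> a = 0; heap: [0-3 ALLOC][4-32 FREE]
Op 2: free(a) -> (freed a); heap: [0-32 FREE]
Op 3: b = malloc(9) -> b = 0; heap: [0-8 ALLOC][9-32 FREE]
Op 4: free(b) -> (freed b); heap: [0-32 FREE]
Op 5: c = malloc(5) -> c = 0; heap: [0-4 ALLOC][5-32 FREE]
malloc(9): first-fit scan over [0-4 ALLOC][5-32 FREE] -> 5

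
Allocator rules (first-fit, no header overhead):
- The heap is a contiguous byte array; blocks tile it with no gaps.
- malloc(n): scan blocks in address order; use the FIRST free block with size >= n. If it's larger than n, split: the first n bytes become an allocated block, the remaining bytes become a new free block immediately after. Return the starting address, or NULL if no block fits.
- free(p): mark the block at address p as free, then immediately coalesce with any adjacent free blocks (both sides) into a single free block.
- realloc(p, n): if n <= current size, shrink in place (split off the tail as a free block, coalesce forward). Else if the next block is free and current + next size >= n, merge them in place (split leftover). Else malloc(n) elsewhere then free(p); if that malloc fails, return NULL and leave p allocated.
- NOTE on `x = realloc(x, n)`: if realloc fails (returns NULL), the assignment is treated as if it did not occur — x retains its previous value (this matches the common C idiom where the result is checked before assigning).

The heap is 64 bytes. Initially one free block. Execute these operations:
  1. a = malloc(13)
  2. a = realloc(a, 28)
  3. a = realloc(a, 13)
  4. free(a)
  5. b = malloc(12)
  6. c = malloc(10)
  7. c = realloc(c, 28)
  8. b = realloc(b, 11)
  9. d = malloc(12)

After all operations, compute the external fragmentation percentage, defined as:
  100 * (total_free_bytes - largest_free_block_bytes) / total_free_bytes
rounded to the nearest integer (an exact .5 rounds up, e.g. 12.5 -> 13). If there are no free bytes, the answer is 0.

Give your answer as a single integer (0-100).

Answer: 8

Derivation:
Op 1: a = malloc(13) -> a = 0; heap: [0-12 ALLOC][13-63 FREE]
Op 2: a = realloc(a, 28) -> a = 0; heap: [0-27 ALLOC][28-63 FREE]
Op 3: a = realloc(a, 13) -> a = 0; heap: [0-12 ALLOC][13-63 FREE]
Op 4: free(a) -> (freed a); heap: [0-63 FREE]
Op 5: b = malloc(12) -> b = 0; heap: [0-11 ALLOC][12-63 FREE]
Op 6: c = malloc(10) -> c = 12; heap: [0-11 ALLOC][12-21 ALLOC][22-63 FREE]
Op 7: c = realloc(c, 28) -> c = 12; heap: [0-11 ALLOC][12-39 ALLOC][40-63 FREE]
Op 8: b = realloc(b, 11) -> b = 0; heap: [0-10 ALLOC][11-11 FREE][12-39 ALLOC][40-63 FREE]
Op 9: d = malloc(12) -> d = 40; heap: [0-10 ALLOC][11-11 FREE][12-39 ALLOC][40-51 ALLOC][52-63 FREE]
Free blocks: [1 12] total_free=13 largest=12 -> 100*(13-12)/13 = 100/13 ≈ 7.692 -> rounds to 8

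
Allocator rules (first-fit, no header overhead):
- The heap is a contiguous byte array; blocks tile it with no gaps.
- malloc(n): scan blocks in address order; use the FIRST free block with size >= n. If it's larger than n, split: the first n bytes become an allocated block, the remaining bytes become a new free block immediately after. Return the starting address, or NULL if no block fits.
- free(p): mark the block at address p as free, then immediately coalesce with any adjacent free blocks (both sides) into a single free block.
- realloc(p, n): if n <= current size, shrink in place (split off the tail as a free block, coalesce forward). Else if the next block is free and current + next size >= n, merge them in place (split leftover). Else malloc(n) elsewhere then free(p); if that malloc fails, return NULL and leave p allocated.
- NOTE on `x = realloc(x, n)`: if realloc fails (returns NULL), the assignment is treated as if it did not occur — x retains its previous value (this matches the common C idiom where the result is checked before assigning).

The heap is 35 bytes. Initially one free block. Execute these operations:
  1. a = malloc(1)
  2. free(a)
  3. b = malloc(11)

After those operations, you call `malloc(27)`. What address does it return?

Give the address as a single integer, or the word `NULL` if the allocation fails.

Answer: NULL

Derivation:
Op 1: a = malloc(1) -> a = 0; heap: [0-0 ALLOC][1-34 FREE]
Op 2: free(a) -> (freed a); heap: [0-34 FREE]
Op 3: b = malloc(11) -> b = 0; heap: [0-10 ALLOC][11-34 FREE]
malloc(27): first-fit scan over [0-10 ALLOC][11-34 FREE] -> NULL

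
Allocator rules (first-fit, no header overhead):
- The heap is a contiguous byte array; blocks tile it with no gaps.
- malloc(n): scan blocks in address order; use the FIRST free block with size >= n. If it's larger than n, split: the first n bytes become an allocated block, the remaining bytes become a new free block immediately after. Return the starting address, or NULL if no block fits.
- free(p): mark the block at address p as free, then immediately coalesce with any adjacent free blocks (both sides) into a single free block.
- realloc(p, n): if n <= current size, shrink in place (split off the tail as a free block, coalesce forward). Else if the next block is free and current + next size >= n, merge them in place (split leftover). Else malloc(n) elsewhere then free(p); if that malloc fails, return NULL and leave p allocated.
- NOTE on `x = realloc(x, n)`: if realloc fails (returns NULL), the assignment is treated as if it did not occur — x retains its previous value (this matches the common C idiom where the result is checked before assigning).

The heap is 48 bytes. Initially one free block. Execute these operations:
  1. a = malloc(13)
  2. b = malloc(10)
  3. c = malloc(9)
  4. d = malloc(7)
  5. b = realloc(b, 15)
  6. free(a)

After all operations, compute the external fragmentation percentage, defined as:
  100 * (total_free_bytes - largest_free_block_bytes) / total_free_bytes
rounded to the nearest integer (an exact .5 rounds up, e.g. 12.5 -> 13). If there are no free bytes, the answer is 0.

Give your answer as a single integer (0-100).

Op 1: a = malloc(13) -> a = 0; heap: [0-12 ALLOC][13-47 FREE]
Op 2: b = malloc(10) -> b = 13; heap: [0-12 ALLOC][13-22 ALLOC][23-47 FREE]
Op 3: c = malloc(9) -> c = 23; heap: [0-12 ALLOC][13-22 ALLOC][23-31 ALLOC][32-47 FREE]
Op 4: d = malloc(7) -> d = 32; heap: [0-12 ALLOC][13-22 ALLOC][23-31 ALLOC][32-38 ALLOC][39-47 FREE]
Op 5: b = realloc(b, 15) -> NULL (b unchanged); heap: [0-12 ALLOC][13-22 ALLOC][23-31 ALLOC][32-38 ALLOC][39-47 FREE]
Op 6: free(a) -> (freed a); heap: [0-12 FREE][13-22 ALLOC][23-31 ALLOC][32-38 ALLOC][39-47 FREE]
Free blocks: [13 9] total_free=22 largest=13 -> 100*(22-13)/22 = 900/22 ≈ 40.909 -> rounds to 41

Answer: 41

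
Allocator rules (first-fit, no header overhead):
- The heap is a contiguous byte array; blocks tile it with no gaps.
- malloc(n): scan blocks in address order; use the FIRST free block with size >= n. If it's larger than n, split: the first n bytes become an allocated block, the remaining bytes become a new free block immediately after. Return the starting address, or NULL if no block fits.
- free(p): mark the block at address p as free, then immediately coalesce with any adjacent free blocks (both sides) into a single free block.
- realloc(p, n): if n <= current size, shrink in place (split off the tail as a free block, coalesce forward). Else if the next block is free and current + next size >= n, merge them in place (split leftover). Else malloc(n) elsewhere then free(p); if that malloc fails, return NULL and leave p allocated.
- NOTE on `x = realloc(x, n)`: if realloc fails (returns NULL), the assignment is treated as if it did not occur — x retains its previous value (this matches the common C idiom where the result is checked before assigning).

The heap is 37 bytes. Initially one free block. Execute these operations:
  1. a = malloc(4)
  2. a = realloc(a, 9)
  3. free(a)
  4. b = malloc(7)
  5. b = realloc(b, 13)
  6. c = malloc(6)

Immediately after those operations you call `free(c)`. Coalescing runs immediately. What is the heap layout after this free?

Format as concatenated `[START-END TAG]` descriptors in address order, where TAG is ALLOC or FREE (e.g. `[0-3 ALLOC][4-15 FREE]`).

Answer: [0-12 ALLOC][13-36 FREE]

Derivation:
Op 1: a = malloc(4) -> a = 0; heap: [0-3 ALLOC][4-36 FREE]
Op 2: a = realloc(a, 9) -> a = 0; heap: [0-8 ALLOC][9-36 FREE]
Op 3: free(a) -> (freed a); heap: [0-36 FREE]
Op 4: b = malloc(7) -> b = 0; heap: [0-6 ALLOC][7-36 FREE]
Op 5: b = realloc(b, 13) -> b = 0; heap: [0-12 ALLOC][13-36 FREE]
Op 6: c = malloc(6) -> c = 13; heap: [0-12 ALLOC][13-18 ALLOC][19-36 FREE]
free(c): c = 13 -> block [13-18 ALLOC]; mark free, coalesce with adjacent free neighbors -> [0-12 ALLOC][13-36 FREE]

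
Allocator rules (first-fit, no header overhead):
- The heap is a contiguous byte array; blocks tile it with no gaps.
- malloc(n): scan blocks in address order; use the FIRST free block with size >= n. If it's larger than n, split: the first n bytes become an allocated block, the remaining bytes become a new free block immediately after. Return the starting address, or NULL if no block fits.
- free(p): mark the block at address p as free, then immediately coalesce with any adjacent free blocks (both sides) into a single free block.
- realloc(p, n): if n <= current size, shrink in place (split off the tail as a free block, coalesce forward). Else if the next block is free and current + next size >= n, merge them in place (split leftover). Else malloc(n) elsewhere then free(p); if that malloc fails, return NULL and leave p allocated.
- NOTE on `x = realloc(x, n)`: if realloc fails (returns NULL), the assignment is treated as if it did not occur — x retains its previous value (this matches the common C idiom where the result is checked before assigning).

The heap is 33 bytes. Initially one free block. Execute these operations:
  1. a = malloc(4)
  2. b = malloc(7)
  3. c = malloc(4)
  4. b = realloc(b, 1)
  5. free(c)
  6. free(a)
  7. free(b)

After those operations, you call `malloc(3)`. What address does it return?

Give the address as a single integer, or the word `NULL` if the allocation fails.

Answer: 0

Derivation:
Op 1: a = malloc(4) -> a = 0; heap: [0-3 ALLOC][4-32 FREE]
Op 2: b = malloc(7) -> b = 4; heap: [0-3 ALLOC][4-10 ALLOC][11-32 FREE]
Op 3: c = malloc(4) -> c = 11; heap: [0-3 ALLOC][4-10 ALLOC][11-14 ALLOC][15-32 FREE]
Op 4: b = realloc(b, 1) -> b = 4; heap: [0-3 ALLOC][4-4 ALLOC][5-10 FREE][11-14 ALLOC][15-32 FREE]
Op 5: free(c) -> (freed c); heap: [0-3 ALLOC][4-4 ALLOC][5-32 FREE]
Op 6: free(a) -> (freed a); heap: [0-3 FREE][4-4 ALLOC][5-32 FREE]
Op 7: free(b) -> (freed b); heap: [0-32 FREE]
malloc(3): first-fit scan over [0-32 FREE] -> 0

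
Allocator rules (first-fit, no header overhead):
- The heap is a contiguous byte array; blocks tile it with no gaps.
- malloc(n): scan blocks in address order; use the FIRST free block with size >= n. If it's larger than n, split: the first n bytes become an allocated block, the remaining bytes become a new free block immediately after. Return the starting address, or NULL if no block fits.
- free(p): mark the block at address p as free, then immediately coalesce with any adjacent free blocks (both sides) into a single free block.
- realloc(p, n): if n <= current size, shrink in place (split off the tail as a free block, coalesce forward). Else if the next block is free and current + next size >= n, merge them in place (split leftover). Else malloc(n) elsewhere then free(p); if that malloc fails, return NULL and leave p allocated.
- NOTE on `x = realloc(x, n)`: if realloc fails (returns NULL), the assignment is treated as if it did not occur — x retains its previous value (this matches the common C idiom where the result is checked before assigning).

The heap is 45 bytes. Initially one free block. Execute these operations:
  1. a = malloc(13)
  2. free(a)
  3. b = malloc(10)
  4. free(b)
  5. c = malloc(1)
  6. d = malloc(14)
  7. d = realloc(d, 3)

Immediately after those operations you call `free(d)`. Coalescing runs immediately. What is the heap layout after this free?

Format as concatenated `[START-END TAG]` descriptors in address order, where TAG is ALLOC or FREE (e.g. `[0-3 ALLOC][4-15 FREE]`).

Answer: [0-0 ALLOC][1-44 FREE]

Derivation:
Op 1: a = malloc(13) -> a = 0; heap: [0-12 ALLOC][13-44 FREE]
Op 2: free(a) -> (freed a); heap: [0-44 FREE]
Op 3: b = malloc(10) -> b = 0; heap: [0-9 ALLOC][10-44 FREE]
Op 4: free(b) -> (freed b); heap: [0-44 FREE]
Op 5: c = malloc(1) -> c = 0; heap: [0-0 ALLOC][1-44 FREE]
Op 6: d = malloc(14) -> d = 1; heap: [0-0 ALLOC][1-14 ALLOC][15-44 FREE]
Op 7: d = realloc(d, 3) -> d = 1; heap: [0-0 ALLOC][1-3 ALLOC][4-44 FREE]
free(d): d = 1 -> block [1-3 ALLOC]; mark free, coalesce with adjacent free neighbors -> [0-0 ALLOC][1-44 FREE]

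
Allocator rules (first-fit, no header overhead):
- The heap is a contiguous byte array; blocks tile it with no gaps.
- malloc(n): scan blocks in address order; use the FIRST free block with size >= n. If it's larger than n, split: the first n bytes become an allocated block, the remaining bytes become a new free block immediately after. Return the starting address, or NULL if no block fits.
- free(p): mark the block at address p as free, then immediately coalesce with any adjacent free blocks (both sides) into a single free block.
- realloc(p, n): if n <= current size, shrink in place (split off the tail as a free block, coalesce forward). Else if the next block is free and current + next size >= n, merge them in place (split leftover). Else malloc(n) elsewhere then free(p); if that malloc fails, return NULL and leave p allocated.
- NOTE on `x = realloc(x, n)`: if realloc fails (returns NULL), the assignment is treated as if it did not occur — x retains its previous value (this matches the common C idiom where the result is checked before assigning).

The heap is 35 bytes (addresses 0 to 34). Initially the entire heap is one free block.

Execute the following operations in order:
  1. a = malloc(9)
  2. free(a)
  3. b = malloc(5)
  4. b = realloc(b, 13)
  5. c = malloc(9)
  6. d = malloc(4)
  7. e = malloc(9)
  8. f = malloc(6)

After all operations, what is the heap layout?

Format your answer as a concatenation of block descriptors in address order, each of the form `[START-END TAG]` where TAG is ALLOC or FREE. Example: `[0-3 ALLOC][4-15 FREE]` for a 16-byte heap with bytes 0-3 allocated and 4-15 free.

Op 1: a = malloc(9) -> a = 0; heap: [0-8 ALLOC][9-34 FREE]
Op 2: free(a) -> (freed a); heap: [0-34 FREE]
Op 3: b = malloc(5) -> b = 0; heap: [0-4 ALLOC][5-34 FREE]
Op 4: b = realloc(b, 13) -> b = 0; heap: [0-12 ALLOC][13-34 FREE]
Op 5: c = malloc(9) -> c = 13; heap: [0-12 ALLOC][13-21 ALLOC][22-34 FREE]
Op 6: d = malloc(4) -> d = 22; heap: [0-12 ALLOC][13-21 ALLOC][22-25 ALLOC][26-34 FREE]
Op 7: e = malloc(9) -> e = 26; heap: [0-12 ALLOC][13-21 ALLOC][22-25 ALLOC][26-34 ALLOC]
Op 8: f = malloc(6) -> f = NULL; heap: [0-12 ALLOC][13-21 ALLOC][22-25 ALLOC][26-34 ALLOC]

Answer: [0-12 ALLOC][13-21 ALLOC][22-25 ALLOC][26-34 ALLOC]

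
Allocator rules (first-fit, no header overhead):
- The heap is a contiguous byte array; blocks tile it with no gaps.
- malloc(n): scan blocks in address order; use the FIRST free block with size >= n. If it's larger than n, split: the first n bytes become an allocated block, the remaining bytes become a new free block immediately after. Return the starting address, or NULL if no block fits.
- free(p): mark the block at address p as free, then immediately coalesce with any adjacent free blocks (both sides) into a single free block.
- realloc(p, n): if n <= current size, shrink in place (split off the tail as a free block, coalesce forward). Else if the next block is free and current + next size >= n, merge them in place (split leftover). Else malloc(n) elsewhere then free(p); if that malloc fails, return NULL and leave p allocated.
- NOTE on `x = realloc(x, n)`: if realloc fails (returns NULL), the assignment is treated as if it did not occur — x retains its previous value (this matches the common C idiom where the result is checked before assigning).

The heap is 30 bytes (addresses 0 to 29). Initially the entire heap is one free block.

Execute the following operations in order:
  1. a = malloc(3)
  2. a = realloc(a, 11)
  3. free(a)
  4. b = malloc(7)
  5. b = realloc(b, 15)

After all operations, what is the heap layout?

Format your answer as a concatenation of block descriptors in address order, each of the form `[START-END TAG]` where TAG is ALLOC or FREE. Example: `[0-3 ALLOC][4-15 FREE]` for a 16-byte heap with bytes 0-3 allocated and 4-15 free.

Op 1: a = malloc(3) -> a = 0; heap: [0-2 ALLOC][3-29 FREE]
Op 2: a = realloc(a, 11) -> a = 0; heap: [0-10 ALLOC][11-29 FREE]
Op 3: free(a) -> (freed a); heap: [0-29 FREE]
Op 4: b = malloc(7) -> b = 0; heap: [0-6 ALLOC][7-29 FREE]
Op 5: b = realloc(b, 15) -> b = 0; heap: [0-14 ALLOC][15-29 FREE]

Answer: [0-14 ALLOC][15-29 FREE]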